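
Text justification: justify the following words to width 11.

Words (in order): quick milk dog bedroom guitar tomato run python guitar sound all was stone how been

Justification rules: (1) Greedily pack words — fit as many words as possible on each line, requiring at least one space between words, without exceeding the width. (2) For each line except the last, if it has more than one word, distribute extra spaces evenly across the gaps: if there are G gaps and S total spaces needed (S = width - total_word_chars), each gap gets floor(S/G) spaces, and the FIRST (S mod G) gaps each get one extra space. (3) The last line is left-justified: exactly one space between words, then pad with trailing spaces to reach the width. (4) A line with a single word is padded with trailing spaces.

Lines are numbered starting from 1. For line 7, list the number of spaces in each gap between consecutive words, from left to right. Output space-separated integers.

Line 1: ['quick', 'milk'] (min_width=10, slack=1)
Line 2: ['dog', 'bedroom'] (min_width=11, slack=0)
Line 3: ['guitar'] (min_width=6, slack=5)
Line 4: ['tomato', 'run'] (min_width=10, slack=1)
Line 5: ['python'] (min_width=6, slack=5)
Line 6: ['guitar'] (min_width=6, slack=5)
Line 7: ['sound', 'all'] (min_width=9, slack=2)
Line 8: ['was', 'stone'] (min_width=9, slack=2)
Line 9: ['how', 'been'] (min_width=8, slack=3)

Answer: 3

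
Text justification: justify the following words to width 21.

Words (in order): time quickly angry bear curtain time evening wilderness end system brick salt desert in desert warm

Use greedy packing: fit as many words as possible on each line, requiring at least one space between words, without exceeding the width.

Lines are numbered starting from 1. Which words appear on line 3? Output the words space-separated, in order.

Line 1: ['time', 'quickly', 'angry'] (min_width=18, slack=3)
Line 2: ['bear', 'curtain', 'time'] (min_width=17, slack=4)
Line 3: ['evening', 'wilderness'] (min_width=18, slack=3)
Line 4: ['end', 'system', 'brick', 'salt'] (min_width=21, slack=0)
Line 5: ['desert', 'in', 'desert', 'warm'] (min_width=21, slack=0)

Answer: evening wilderness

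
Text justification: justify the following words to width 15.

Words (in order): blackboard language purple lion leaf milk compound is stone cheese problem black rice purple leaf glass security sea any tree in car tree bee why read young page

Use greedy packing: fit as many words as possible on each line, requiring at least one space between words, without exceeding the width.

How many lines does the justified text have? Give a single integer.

Line 1: ['blackboard'] (min_width=10, slack=5)
Line 2: ['language', 'purple'] (min_width=15, slack=0)
Line 3: ['lion', 'leaf', 'milk'] (min_width=14, slack=1)
Line 4: ['compound', 'is'] (min_width=11, slack=4)
Line 5: ['stone', 'cheese'] (min_width=12, slack=3)
Line 6: ['problem', 'black'] (min_width=13, slack=2)
Line 7: ['rice', 'purple'] (min_width=11, slack=4)
Line 8: ['leaf', 'glass'] (min_width=10, slack=5)
Line 9: ['security', 'sea'] (min_width=12, slack=3)
Line 10: ['any', 'tree', 'in', 'car'] (min_width=15, slack=0)
Line 11: ['tree', 'bee', 'why'] (min_width=12, slack=3)
Line 12: ['read', 'young', 'page'] (min_width=15, slack=0)
Total lines: 12

Answer: 12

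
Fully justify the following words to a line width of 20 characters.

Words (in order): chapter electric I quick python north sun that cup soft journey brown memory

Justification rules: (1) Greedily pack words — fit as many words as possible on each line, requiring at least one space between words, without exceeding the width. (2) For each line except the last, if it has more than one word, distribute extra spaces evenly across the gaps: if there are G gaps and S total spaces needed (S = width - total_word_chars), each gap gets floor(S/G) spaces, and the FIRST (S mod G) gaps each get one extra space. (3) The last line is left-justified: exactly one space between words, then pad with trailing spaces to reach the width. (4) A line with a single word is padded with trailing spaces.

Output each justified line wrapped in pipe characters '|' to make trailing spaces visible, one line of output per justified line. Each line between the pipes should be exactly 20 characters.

Line 1: ['chapter', 'electric', 'I'] (min_width=18, slack=2)
Line 2: ['quick', 'python', 'north'] (min_width=18, slack=2)
Line 3: ['sun', 'that', 'cup', 'soft'] (min_width=17, slack=3)
Line 4: ['journey', 'brown', 'memory'] (min_width=20, slack=0)

Answer: |chapter  electric  I|
|quick  python  north|
|sun  that  cup  soft|
|journey brown memory|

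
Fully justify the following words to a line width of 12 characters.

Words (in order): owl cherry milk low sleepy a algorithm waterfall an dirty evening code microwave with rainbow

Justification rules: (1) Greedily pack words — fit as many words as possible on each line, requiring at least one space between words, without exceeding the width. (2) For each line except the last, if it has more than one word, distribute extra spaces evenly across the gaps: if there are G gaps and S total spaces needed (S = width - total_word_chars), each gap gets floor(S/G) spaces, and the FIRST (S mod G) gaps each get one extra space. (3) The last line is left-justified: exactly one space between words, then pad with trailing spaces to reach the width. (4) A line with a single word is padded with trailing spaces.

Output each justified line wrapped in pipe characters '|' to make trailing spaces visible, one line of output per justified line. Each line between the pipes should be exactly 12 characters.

Line 1: ['owl', 'cherry'] (min_width=10, slack=2)
Line 2: ['milk', 'low'] (min_width=8, slack=4)
Line 3: ['sleepy', 'a'] (min_width=8, slack=4)
Line 4: ['algorithm'] (min_width=9, slack=3)
Line 5: ['waterfall', 'an'] (min_width=12, slack=0)
Line 6: ['dirty'] (min_width=5, slack=7)
Line 7: ['evening', 'code'] (min_width=12, slack=0)
Line 8: ['microwave'] (min_width=9, slack=3)
Line 9: ['with', 'rainbow'] (min_width=12, slack=0)

Answer: |owl   cherry|
|milk     low|
|sleepy     a|
|algorithm   |
|waterfall an|
|dirty       |
|evening code|
|microwave   |
|with rainbow|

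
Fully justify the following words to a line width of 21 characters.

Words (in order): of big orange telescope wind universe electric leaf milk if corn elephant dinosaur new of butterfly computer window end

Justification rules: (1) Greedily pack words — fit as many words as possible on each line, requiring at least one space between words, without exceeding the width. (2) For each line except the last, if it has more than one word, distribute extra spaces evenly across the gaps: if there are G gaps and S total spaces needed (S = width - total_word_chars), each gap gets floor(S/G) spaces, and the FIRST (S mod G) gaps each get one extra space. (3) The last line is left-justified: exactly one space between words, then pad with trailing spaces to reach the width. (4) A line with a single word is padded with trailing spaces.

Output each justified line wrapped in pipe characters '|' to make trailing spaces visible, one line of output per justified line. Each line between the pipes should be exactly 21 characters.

Line 1: ['of', 'big', 'orange'] (min_width=13, slack=8)
Line 2: ['telescope', 'wind'] (min_width=14, slack=7)
Line 3: ['universe', 'electric'] (min_width=17, slack=4)
Line 4: ['leaf', 'milk', 'if', 'corn'] (min_width=17, slack=4)
Line 5: ['elephant', 'dinosaur', 'new'] (min_width=21, slack=0)
Line 6: ['of', 'butterfly', 'computer'] (min_width=21, slack=0)
Line 7: ['window', 'end'] (min_width=10, slack=11)

Answer: |of     big     orange|
|telescope        wind|
|universe     electric|
|leaf   milk  if  corn|
|elephant dinosaur new|
|of butterfly computer|
|window end           |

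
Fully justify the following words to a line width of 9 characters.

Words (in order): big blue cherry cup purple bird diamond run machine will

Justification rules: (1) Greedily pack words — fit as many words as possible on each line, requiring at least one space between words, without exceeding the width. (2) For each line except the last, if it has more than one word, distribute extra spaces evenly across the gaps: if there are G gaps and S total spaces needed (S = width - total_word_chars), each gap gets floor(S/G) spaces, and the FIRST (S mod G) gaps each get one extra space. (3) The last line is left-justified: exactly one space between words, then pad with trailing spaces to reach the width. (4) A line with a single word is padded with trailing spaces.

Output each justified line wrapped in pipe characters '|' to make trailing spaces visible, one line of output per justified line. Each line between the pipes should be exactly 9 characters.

Answer: |big  blue|
|cherry   |
|cup      |
|purple   |
|bird     |
|diamond  |
|run      |
|machine  |
|will     |

Derivation:
Line 1: ['big', 'blue'] (min_width=8, slack=1)
Line 2: ['cherry'] (min_width=6, slack=3)
Line 3: ['cup'] (min_width=3, slack=6)
Line 4: ['purple'] (min_width=6, slack=3)
Line 5: ['bird'] (min_width=4, slack=5)
Line 6: ['diamond'] (min_width=7, slack=2)
Line 7: ['run'] (min_width=3, slack=6)
Line 8: ['machine'] (min_width=7, slack=2)
Line 9: ['will'] (min_width=4, slack=5)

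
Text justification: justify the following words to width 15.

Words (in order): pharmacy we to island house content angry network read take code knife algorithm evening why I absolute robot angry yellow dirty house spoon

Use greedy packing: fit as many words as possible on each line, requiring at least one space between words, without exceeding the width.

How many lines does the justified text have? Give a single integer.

Answer: 11

Derivation:
Line 1: ['pharmacy', 'we', 'to'] (min_width=14, slack=1)
Line 2: ['island', 'house'] (min_width=12, slack=3)
Line 3: ['content', 'angry'] (min_width=13, slack=2)
Line 4: ['network', 'read'] (min_width=12, slack=3)
Line 5: ['take', 'code', 'knife'] (min_width=15, slack=0)
Line 6: ['algorithm'] (min_width=9, slack=6)
Line 7: ['evening', 'why', 'I'] (min_width=13, slack=2)
Line 8: ['absolute', 'robot'] (min_width=14, slack=1)
Line 9: ['angry', 'yellow'] (min_width=12, slack=3)
Line 10: ['dirty', 'house'] (min_width=11, slack=4)
Line 11: ['spoon'] (min_width=5, slack=10)
Total lines: 11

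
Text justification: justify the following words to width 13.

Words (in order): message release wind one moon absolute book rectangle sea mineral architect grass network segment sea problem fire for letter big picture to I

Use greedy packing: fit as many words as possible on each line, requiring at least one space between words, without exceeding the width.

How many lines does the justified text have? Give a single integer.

Answer: 13

Derivation:
Line 1: ['message'] (min_width=7, slack=6)
Line 2: ['release', 'wind'] (min_width=12, slack=1)
Line 3: ['one', 'moon'] (min_width=8, slack=5)
Line 4: ['absolute', 'book'] (min_width=13, slack=0)
Line 5: ['rectangle', 'sea'] (min_width=13, slack=0)
Line 6: ['mineral'] (min_width=7, slack=6)
Line 7: ['architect'] (min_width=9, slack=4)
Line 8: ['grass', 'network'] (min_width=13, slack=0)
Line 9: ['segment', 'sea'] (min_width=11, slack=2)
Line 10: ['problem', 'fire'] (min_width=12, slack=1)
Line 11: ['for', 'letter'] (min_width=10, slack=3)
Line 12: ['big', 'picture'] (min_width=11, slack=2)
Line 13: ['to', 'I'] (min_width=4, slack=9)
Total lines: 13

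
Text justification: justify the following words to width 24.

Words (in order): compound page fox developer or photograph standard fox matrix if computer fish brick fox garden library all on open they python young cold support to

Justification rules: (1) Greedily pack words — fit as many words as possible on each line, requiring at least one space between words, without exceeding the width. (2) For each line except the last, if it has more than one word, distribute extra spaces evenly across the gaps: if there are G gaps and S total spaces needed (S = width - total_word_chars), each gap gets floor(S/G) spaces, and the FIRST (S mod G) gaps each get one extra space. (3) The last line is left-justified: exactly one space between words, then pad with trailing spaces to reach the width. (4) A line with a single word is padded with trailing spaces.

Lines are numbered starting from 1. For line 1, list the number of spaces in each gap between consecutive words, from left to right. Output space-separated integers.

Line 1: ['compound', 'page', 'fox'] (min_width=17, slack=7)
Line 2: ['developer', 'or', 'photograph'] (min_width=23, slack=1)
Line 3: ['standard', 'fox', 'matrix', 'if'] (min_width=22, slack=2)
Line 4: ['computer', 'fish', 'brick', 'fox'] (min_width=23, slack=1)
Line 5: ['garden', 'library', 'all', 'on'] (min_width=21, slack=3)
Line 6: ['open', 'they', 'python', 'young'] (min_width=22, slack=2)
Line 7: ['cold', 'support', 'to'] (min_width=15, slack=9)

Answer: 5 4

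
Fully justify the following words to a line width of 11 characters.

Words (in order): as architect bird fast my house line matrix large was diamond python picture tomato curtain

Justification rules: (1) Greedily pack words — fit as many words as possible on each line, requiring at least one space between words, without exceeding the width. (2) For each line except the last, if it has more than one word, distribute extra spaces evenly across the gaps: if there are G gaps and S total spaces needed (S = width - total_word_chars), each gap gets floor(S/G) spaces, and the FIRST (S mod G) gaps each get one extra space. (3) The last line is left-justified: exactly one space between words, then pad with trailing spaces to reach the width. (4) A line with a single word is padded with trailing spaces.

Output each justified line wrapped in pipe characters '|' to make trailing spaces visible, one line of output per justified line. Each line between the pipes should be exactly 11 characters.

Answer: |as         |
|architect  |
|bird   fast|
|my    house|
|line matrix|
|large   was|
|diamond    |
|python     |
|picture    |
|tomato     |
|curtain    |

Derivation:
Line 1: ['as'] (min_width=2, slack=9)
Line 2: ['architect'] (min_width=9, slack=2)
Line 3: ['bird', 'fast'] (min_width=9, slack=2)
Line 4: ['my', 'house'] (min_width=8, slack=3)
Line 5: ['line', 'matrix'] (min_width=11, slack=0)
Line 6: ['large', 'was'] (min_width=9, slack=2)
Line 7: ['diamond'] (min_width=7, slack=4)
Line 8: ['python'] (min_width=6, slack=5)
Line 9: ['picture'] (min_width=7, slack=4)
Line 10: ['tomato'] (min_width=6, slack=5)
Line 11: ['curtain'] (min_width=7, slack=4)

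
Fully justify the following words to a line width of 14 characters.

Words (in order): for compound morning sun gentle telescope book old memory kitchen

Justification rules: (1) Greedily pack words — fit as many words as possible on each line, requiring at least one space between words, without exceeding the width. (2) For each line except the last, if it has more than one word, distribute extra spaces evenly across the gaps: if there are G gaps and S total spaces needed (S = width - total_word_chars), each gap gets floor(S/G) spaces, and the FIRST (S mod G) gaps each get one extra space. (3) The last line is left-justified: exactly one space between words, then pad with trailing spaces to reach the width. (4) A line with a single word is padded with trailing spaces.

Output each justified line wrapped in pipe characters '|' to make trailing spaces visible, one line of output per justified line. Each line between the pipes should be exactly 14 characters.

Answer: |for   compound|
|morning    sun|
|gentle        |
|telescope book|
|old     memory|
|kitchen       |

Derivation:
Line 1: ['for', 'compound'] (min_width=12, slack=2)
Line 2: ['morning', 'sun'] (min_width=11, slack=3)
Line 3: ['gentle'] (min_width=6, slack=8)
Line 4: ['telescope', 'book'] (min_width=14, slack=0)
Line 5: ['old', 'memory'] (min_width=10, slack=4)
Line 6: ['kitchen'] (min_width=7, slack=7)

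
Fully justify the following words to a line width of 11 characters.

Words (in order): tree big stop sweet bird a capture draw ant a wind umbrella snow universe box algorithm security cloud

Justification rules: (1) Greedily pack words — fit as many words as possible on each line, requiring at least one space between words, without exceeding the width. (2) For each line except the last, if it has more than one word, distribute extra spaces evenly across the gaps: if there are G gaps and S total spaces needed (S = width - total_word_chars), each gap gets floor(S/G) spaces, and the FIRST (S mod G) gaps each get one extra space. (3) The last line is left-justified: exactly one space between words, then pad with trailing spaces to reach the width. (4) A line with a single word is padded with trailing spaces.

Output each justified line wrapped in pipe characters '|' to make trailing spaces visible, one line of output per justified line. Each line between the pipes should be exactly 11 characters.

Answer: |tree    big|
|stop  sweet|
|bird      a|
|capture    |
|draw  ant a|
|wind       |
|umbrella   |
|snow       |
|universe   |
|box        |
|algorithm  |
|security   |
|cloud      |

Derivation:
Line 1: ['tree', 'big'] (min_width=8, slack=3)
Line 2: ['stop', 'sweet'] (min_width=10, slack=1)
Line 3: ['bird', 'a'] (min_width=6, slack=5)
Line 4: ['capture'] (min_width=7, slack=4)
Line 5: ['draw', 'ant', 'a'] (min_width=10, slack=1)
Line 6: ['wind'] (min_width=4, slack=7)
Line 7: ['umbrella'] (min_width=8, slack=3)
Line 8: ['snow'] (min_width=4, slack=7)
Line 9: ['universe'] (min_width=8, slack=3)
Line 10: ['box'] (min_width=3, slack=8)
Line 11: ['algorithm'] (min_width=9, slack=2)
Line 12: ['security'] (min_width=8, slack=3)
Line 13: ['cloud'] (min_width=5, slack=6)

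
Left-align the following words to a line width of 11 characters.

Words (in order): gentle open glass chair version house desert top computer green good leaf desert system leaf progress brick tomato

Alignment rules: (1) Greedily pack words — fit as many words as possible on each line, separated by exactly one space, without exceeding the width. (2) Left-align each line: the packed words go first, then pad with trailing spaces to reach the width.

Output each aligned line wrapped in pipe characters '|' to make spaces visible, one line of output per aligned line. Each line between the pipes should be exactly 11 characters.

Line 1: ['gentle', 'open'] (min_width=11, slack=0)
Line 2: ['glass', 'chair'] (min_width=11, slack=0)
Line 3: ['version'] (min_width=7, slack=4)
Line 4: ['house'] (min_width=5, slack=6)
Line 5: ['desert', 'top'] (min_width=10, slack=1)
Line 6: ['computer'] (min_width=8, slack=3)
Line 7: ['green', 'good'] (min_width=10, slack=1)
Line 8: ['leaf', 'desert'] (min_width=11, slack=0)
Line 9: ['system', 'leaf'] (min_width=11, slack=0)
Line 10: ['progress'] (min_width=8, slack=3)
Line 11: ['brick'] (min_width=5, slack=6)
Line 12: ['tomato'] (min_width=6, slack=5)

Answer: |gentle open|
|glass chair|
|version    |
|house      |
|desert top |
|computer   |
|green good |
|leaf desert|
|system leaf|
|progress   |
|brick      |
|tomato     |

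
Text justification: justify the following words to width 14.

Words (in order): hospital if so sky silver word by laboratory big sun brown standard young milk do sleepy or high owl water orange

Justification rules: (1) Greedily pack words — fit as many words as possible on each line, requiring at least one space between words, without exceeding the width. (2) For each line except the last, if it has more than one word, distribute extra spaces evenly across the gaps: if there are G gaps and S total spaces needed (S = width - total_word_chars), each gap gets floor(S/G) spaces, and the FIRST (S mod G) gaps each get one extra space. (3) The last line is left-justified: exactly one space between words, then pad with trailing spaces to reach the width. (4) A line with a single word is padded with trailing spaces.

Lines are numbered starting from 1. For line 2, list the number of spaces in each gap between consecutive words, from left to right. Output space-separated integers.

Answer: 5

Derivation:
Line 1: ['hospital', 'if', 'so'] (min_width=14, slack=0)
Line 2: ['sky', 'silver'] (min_width=10, slack=4)
Line 3: ['word', 'by'] (min_width=7, slack=7)
Line 4: ['laboratory', 'big'] (min_width=14, slack=0)
Line 5: ['sun', 'brown'] (min_width=9, slack=5)
Line 6: ['standard', 'young'] (min_width=14, slack=0)
Line 7: ['milk', 'do', 'sleepy'] (min_width=14, slack=0)
Line 8: ['or', 'high', 'owl'] (min_width=11, slack=3)
Line 9: ['water', 'orange'] (min_width=12, slack=2)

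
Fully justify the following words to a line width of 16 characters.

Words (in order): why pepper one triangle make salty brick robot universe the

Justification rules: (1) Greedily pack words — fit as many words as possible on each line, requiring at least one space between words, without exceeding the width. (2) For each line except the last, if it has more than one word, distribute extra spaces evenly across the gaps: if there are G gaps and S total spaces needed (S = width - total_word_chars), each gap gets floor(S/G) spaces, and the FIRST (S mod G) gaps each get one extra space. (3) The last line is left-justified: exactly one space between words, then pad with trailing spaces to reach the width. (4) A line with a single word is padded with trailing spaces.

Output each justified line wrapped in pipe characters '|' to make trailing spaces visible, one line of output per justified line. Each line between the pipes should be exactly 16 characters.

Answer: |why  pepper  one|
|triangle    make|
|salty      brick|
|robot   universe|
|the             |

Derivation:
Line 1: ['why', 'pepper', 'one'] (min_width=14, slack=2)
Line 2: ['triangle', 'make'] (min_width=13, slack=3)
Line 3: ['salty', 'brick'] (min_width=11, slack=5)
Line 4: ['robot', 'universe'] (min_width=14, slack=2)
Line 5: ['the'] (min_width=3, slack=13)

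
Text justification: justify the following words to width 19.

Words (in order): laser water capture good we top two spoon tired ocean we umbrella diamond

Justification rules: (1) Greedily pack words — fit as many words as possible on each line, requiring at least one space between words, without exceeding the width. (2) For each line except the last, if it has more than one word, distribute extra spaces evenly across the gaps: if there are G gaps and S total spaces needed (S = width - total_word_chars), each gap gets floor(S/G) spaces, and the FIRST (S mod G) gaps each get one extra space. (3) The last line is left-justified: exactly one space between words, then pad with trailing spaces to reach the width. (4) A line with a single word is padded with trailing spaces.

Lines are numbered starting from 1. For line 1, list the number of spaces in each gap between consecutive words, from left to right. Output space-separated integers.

Line 1: ['laser', 'water', 'capture'] (min_width=19, slack=0)
Line 2: ['good', 'we', 'top', 'two'] (min_width=15, slack=4)
Line 3: ['spoon', 'tired', 'ocean'] (min_width=17, slack=2)
Line 4: ['we', 'umbrella', 'diamond'] (min_width=19, slack=0)

Answer: 1 1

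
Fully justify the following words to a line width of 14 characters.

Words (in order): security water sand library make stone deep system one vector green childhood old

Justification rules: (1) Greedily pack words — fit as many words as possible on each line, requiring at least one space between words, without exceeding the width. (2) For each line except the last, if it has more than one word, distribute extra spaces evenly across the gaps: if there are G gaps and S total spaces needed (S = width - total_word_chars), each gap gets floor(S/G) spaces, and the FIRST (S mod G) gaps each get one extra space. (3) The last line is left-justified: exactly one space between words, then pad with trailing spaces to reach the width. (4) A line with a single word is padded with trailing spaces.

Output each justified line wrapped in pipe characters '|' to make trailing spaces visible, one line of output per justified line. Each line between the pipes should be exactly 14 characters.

Answer: |security water|
|sand   library|
|make     stone|
|deep    system|
|one     vector|
|green         |
|childhood old |

Derivation:
Line 1: ['security', 'water'] (min_width=14, slack=0)
Line 2: ['sand', 'library'] (min_width=12, slack=2)
Line 3: ['make', 'stone'] (min_width=10, slack=4)
Line 4: ['deep', 'system'] (min_width=11, slack=3)
Line 5: ['one', 'vector'] (min_width=10, slack=4)
Line 6: ['green'] (min_width=5, slack=9)
Line 7: ['childhood', 'old'] (min_width=13, slack=1)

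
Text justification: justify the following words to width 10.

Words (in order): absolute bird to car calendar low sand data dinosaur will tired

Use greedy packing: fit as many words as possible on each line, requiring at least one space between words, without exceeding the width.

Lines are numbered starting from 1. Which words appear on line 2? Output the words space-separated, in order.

Answer: bird to

Derivation:
Line 1: ['absolute'] (min_width=8, slack=2)
Line 2: ['bird', 'to'] (min_width=7, slack=3)
Line 3: ['car'] (min_width=3, slack=7)
Line 4: ['calendar'] (min_width=8, slack=2)
Line 5: ['low', 'sand'] (min_width=8, slack=2)
Line 6: ['data'] (min_width=4, slack=6)
Line 7: ['dinosaur'] (min_width=8, slack=2)
Line 8: ['will', 'tired'] (min_width=10, slack=0)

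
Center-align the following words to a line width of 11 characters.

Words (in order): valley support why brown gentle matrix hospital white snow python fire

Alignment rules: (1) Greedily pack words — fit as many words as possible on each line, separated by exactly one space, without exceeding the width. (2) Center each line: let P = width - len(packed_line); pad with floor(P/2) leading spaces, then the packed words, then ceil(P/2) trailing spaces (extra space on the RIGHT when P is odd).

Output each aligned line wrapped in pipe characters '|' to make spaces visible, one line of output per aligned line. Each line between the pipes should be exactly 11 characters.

Answer: |  valley   |
|support why|
|   brown   |
|  gentle   |
|  matrix   |
| hospital  |
|white snow |
|python fire|

Derivation:
Line 1: ['valley'] (min_width=6, slack=5)
Line 2: ['support', 'why'] (min_width=11, slack=0)
Line 3: ['brown'] (min_width=5, slack=6)
Line 4: ['gentle'] (min_width=6, slack=5)
Line 5: ['matrix'] (min_width=6, slack=5)
Line 6: ['hospital'] (min_width=8, slack=3)
Line 7: ['white', 'snow'] (min_width=10, slack=1)
Line 8: ['python', 'fire'] (min_width=11, slack=0)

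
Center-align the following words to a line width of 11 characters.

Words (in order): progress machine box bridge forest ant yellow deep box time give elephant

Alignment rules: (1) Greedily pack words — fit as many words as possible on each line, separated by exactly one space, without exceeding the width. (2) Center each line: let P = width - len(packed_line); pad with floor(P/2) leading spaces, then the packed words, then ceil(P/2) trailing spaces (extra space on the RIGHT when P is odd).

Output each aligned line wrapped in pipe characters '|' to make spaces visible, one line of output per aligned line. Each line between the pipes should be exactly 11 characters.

Answer: | progress  |
|machine box|
|  bridge   |
|forest ant |
|yellow deep|
| box time  |
|   give    |
| elephant  |

Derivation:
Line 1: ['progress'] (min_width=8, slack=3)
Line 2: ['machine', 'box'] (min_width=11, slack=0)
Line 3: ['bridge'] (min_width=6, slack=5)
Line 4: ['forest', 'ant'] (min_width=10, slack=1)
Line 5: ['yellow', 'deep'] (min_width=11, slack=0)
Line 6: ['box', 'time'] (min_width=8, slack=3)
Line 7: ['give'] (min_width=4, slack=7)
Line 8: ['elephant'] (min_width=8, slack=3)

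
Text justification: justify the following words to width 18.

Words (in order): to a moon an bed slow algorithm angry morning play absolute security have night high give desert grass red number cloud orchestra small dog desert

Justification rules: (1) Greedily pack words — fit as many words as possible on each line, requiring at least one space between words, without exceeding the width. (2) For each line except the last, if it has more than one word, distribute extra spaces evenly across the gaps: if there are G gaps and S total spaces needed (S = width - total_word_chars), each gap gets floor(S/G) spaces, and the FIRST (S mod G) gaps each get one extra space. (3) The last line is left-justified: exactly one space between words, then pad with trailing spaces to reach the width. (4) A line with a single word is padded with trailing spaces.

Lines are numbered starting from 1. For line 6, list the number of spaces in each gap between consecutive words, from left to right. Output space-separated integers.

Line 1: ['to', 'a', 'moon', 'an', 'bed'] (min_width=16, slack=2)
Line 2: ['slow', 'algorithm'] (min_width=14, slack=4)
Line 3: ['angry', 'morning', 'play'] (min_width=18, slack=0)
Line 4: ['absolute', 'security'] (min_width=17, slack=1)
Line 5: ['have', 'night', 'high'] (min_width=15, slack=3)
Line 6: ['give', 'desert', 'grass'] (min_width=17, slack=1)
Line 7: ['red', 'number', 'cloud'] (min_width=16, slack=2)
Line 8: ['orchestra', 'small'] (min_width=15, slack=3)
Line 9: ['dog', 'desert'] (min_width=10, slack=8)

Answer: 2 1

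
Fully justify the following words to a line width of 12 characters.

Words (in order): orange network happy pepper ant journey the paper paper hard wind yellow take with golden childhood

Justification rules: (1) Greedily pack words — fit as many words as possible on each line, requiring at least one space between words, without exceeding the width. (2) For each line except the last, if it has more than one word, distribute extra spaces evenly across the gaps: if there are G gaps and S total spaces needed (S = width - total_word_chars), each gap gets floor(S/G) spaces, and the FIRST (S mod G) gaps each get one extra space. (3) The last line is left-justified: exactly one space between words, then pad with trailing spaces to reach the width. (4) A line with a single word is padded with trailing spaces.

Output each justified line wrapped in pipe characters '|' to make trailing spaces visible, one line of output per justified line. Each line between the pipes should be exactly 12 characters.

Answer: |orange      |
|network     |
|happy pepper|
|ant  journey|
|the    paper|
|paper   hard|
|wind  yellow|
|take    with|
|golden      |
|childhood   |

Derivation:
Line 1: ['orange'] (min_width=6, slack=6)
Line 2: ['network'] (min_width=7, slack=5)
Line 3: ['happy', 'pepper'] (min_width=12, slack=0)
Line 4: ['ant', 'journey'] (min_width=11, slack=1)
Line 5: ['the', 'paper'] (min_width=9, slack=3)
Line 6: ['paper', 'hard'] (min_width=10, slack=2)
Line 7: ['wind', 'yellow'] (min_width=11, slack=1)
Line 8: ['take', 'with'] (min_width=9, slack=3)
Line 9: ['golden'] (min_width=6, slack=6)
Line 10: ['childhood'] (min_width=9, slack=3)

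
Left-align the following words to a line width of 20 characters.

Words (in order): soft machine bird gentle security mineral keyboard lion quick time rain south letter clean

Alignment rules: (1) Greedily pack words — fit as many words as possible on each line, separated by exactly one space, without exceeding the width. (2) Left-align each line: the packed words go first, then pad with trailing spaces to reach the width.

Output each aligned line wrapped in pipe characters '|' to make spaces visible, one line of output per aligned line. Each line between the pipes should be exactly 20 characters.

Line 1: ['soft', 'machine', 'bird'] (min_width=17, slack=3)
Line 2: ['gentle', 'security'] (min_width=15, slack=5)
Line 3: ['mineral', 'keyboard'] (min_width=16, slack=4)
Line 4: ['lion', 'quick', 'time', 'rain'] (min_width=20, slack=0)
Line 5: ['south', 'letter', 'clean'] (min_width=18, slack=2)

Answer: |soft machine bird   |
|gentle security     |
|mineral keyboard    |
|lion quick time rain|
|south letter clean  |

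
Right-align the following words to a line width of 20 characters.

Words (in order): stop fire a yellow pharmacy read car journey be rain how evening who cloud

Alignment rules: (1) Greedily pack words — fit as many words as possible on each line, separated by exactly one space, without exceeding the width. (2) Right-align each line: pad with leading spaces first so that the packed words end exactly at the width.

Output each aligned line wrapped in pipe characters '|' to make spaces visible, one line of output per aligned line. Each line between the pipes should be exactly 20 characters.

Answer: |  stop fire a yellow|
|   pharmacy read car|
| journey be rain how|
|   evening who cloud|

Derivation:
Line 1: ['stop', 'fire', 'a', 'yellow'] (min_width=18, slack=2)
Line 2: ['pharmacy', 'read', 'car'] (min_width=17, slack=3)
Line 3: ['journey', 'be', 'rain', 'how'] (min_width=19, slack=1)
Line 4: ['evening', 'who', 'cloud'] (min_width=17, slack=3)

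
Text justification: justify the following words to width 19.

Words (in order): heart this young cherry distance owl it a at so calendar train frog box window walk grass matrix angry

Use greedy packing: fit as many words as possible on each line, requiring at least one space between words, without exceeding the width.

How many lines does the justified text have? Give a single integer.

Answer: 6

Derivation:
Line 1: ['heart', 'this', 'young'] (min_width=16, slack=3)
Line 2: ['cherry', 'distance', 'owl'] (min_width=19, slack=0)
Line 3: ['it', 'a', 'at', 'so', 'calendar'] (min_width=19, slack=0)
Line 4: ['train', 'frog', 'box'] (min_width=14, slack=5)
Line 5: ['window', 'walk', 'grass'] (min_width=17, slack=2)
Line 6: ['matrix', 'angry'] (min_width=12, slack=7)
Total lines: 6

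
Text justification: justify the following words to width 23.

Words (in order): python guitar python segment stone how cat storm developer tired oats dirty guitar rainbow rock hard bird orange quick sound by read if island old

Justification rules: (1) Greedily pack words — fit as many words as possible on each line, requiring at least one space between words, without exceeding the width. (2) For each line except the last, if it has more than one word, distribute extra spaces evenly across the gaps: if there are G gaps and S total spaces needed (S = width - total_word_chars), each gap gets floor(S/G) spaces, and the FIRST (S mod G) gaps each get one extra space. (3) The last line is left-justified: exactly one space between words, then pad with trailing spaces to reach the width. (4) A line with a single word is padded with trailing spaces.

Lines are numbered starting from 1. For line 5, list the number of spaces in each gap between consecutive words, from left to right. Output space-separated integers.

Answer: 2 1 1

Derivation:
Line 1: ['python', 'guitar', 'python'] (min_width=20, slack=3)
Line 2: ['segment', 'stone', 'how', 'cat'] (min_width=21, slack=2)
Line 3: ['storm', 'developer', 'tired'] (min_width=21, slack=2)
Line 4: ['oats', 'dirty', 'guitar'] (min_width=17, slack=6)
Line 5: ['rainbow', 'rock', 'hard', 'bird'] (min_width=22, slack=1)
Line 6: ['orange', 'quick', 'sound', 'by'] (min_width=21, slack=2)
Line 7: ['read', 'if', 'island', 'old'] (min_width=18, slack=5)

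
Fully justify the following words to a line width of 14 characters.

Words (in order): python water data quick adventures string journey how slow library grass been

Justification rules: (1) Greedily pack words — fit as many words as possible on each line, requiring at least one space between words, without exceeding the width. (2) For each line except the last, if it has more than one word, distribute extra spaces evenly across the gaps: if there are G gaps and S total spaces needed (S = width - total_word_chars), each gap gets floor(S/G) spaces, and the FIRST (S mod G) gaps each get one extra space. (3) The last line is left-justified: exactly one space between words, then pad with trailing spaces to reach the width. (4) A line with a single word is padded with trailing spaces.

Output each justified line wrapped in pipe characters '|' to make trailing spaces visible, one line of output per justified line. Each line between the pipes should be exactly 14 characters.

Answer: |python   water|
|data     quick|
|adventures    |
|string journey|
|how       slow|
|library  grass|
|been          |

Derivation:
Line 1: ['python', 'water'] (min_width=12, slack=2)
Line 2: ['data', 'quick'] (min_width=10, slack=4)
Line 3: ['adventures'] (min_width=10, slack=4)
Line 4: ['string', 'journey'] (min_width=14, slack=0)
Line 5: ['how', 'slow'] (min_width=8, slack=6)
Line 6: ['library', 'grass'] (min_width=13, slack=1)
Line 7: ['been'] (min_width=4, slack=10)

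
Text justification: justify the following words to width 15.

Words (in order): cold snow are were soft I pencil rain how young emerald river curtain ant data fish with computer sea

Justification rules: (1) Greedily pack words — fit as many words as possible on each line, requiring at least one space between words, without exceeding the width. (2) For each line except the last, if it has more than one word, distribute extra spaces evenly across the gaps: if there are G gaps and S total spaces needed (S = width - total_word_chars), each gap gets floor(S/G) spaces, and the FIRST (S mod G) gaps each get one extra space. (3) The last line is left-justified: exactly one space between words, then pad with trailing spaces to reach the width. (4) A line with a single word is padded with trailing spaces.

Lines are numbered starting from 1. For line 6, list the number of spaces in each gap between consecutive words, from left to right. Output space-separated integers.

Answer: 2 2

Derivation:
Line 1: ['cold', 'snow', 'are'] (min_width=13, slack=2)
Line 2: ['were', 'soft', 'I'] (min_width=11, slack=4)
Line 3: ['pencil', 'rain', 'how'] (min_width=15, slack=0)
Line 4: ['young', 'emerald'] (min_width=13, slack=2)
Line 5: ['river', 'curtain'] (min_width=13, slack=2)
Line 6: ['ant', 'data', 'fish'] (min_width=13, slack=2)
Line 7: ['with', 'computer'] (min_width=13, slack=2)
Line 8: ['sea'] (min_width=3, slack=12)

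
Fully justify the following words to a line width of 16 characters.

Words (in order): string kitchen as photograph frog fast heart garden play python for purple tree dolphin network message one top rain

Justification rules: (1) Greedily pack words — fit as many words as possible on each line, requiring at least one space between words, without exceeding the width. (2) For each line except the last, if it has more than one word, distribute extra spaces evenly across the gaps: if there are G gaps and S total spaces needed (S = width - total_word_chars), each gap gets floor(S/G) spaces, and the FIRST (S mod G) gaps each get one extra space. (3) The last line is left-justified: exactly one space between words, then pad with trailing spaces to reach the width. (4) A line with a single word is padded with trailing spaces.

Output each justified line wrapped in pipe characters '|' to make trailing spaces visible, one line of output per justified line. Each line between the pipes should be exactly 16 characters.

Answer: |string   kitchen|
|as    photograph|
|frog  fast heart|
|garden      play|
|python       for|
|purple      tree|
|dolphin  network|
|message  one top|
|rain            |

Derivation:
Line 1: ['string', 'kitchen'] (min_width=14, slack=2)
Line 2: ['as', 'photograph'] (min_width=13, slack=3)
Line 3: ['frog', 'fast', 'heart'] (min_width=15, slack=1)
Line 4: ['garden', 'play'] (min_width=11, slack=5)
Line 5: ['python', 'for'] (min_width=10, slack=6)
Line 6: ['purple', 'tree'] (min_width=11, slack=5)
Line 7: ['dolphin', 'network'] (min_width=15, slack=1)
Line 8: ['message', 'one', 'top'] (min_width=15, slack=1)
Line 9: ['rain'] (min_width=4, slack=12)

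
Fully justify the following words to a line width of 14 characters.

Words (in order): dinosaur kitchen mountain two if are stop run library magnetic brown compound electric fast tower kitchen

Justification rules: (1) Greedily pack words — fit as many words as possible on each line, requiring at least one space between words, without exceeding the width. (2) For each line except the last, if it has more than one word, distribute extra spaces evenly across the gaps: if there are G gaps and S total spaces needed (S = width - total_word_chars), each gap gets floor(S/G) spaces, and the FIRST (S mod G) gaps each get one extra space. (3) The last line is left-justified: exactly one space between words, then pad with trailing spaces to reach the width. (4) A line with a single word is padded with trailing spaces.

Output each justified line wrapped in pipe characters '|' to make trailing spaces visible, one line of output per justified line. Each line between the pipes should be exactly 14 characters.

Answer: |dinosaur      |
|kitchen       |
|mountain   two|
|if   are  stop|
|run    library|
|magnetic brown|
|compound      |
|electric  fast|
|tower kitchen |

Derivation:
Line 1: ['dinosaur'] (min_width=8, slack=6)
Line 2: ['kitchen'] (min_width=7, slack=7)
Line 3: ['mountain', 'two'] (min_width=12, slack=2)
Line 4: ['if', 'are', 'stop'] (min_width=11, slack=3)
Line 5: ['run', 'library'] (min_width=11, slack=3)
Line 6: ['magnetic', 'brown'] (min_width=14, slack=0)
Line 7: ['compound'] (min_width=8, slack=6)
Line 8: ['electric', 'fast'] (min_width=13, slack=1)
Line 9: ['tower', 'kitchen'] (min_width=13, slack=1)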